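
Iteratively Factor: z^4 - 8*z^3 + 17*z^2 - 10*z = (z - 2)*(z^3 - 6*z^2 + 5*z) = (z - 5)*(z - 2)*(z^2 - z) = z*(z - 5)*(z - 2)*(z - 1)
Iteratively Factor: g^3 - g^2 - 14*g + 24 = (g - 3)*(g^2 + 2*g - 8) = (g - 3)*(g - 2)*(g + 4)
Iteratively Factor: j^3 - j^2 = (j)*(j^2 - j) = j^2*(j - 1)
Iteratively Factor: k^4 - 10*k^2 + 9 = (k - 1)*(k^3 + k^2 - 9*k - 9) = (k - 1)*(k + 1)*(k^2 - 9) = (k - 3)*(k - 1)*(k + 1)*(k + 3)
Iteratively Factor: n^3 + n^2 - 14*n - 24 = (n + 2)*(n^2 - n - 12) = (n - 4)*(n + 2)*(n + 3)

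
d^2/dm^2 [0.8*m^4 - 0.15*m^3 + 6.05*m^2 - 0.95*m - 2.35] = 9.6*m^2 - 0.9*m + 12.1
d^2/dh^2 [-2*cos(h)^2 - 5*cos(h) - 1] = 5*cos(h) + 4*cos(2*h)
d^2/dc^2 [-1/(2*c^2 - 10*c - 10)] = (-c^2 + 5*c + (2*c - 5)^2 + 5)/(-c^2 + 5*c + 5)^3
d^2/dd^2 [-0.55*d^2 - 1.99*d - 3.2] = -1.10000000000000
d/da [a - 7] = 1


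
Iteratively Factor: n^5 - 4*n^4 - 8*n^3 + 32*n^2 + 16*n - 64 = (n - 4)*(n^4 - 8*n^2 + 16) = (n - 4)*(n + 2)*(n^3 - 2*n^2 - 4*n + 8) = (n - 4)*(n - 2)*(n + 2)*(n^2 - 4) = (n - 4)*(n - 2)^2*(n + 2)*(n + 2)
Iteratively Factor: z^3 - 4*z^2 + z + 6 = (z - 3)*(z^2 - z - 2) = (z - 3)*(z + 1)*(z - 2)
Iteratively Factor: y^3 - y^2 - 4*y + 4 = (y + 2)*(y^2 - 3*y + 2) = (y - 2)*(y + 2)*(y - 1)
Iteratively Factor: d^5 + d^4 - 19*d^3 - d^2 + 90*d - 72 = (d - 2)*(d^4 + 3*d^3 - 13*d^2 - 27*d + 36) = (d - 2)*(d + 4)*(d^3 - d^2 - 9*d + 9) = (d - 2)*(d + 3)*(d + 4)*(d^2 - 4*d + 3) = (d - 2)*(d - 1)*(d + 3)*(d + 4)*(d - 3)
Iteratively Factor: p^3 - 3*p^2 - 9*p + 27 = (p + 3)*(p^2 - 6*p + 9) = (p - 3)*(p + 3)*(p - 3)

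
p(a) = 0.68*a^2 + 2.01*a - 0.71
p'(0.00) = 2.01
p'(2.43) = 5.31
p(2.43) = 8.19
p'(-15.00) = -18.39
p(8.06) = 59.67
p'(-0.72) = 1.03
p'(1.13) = 3.55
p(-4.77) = 5.17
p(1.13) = 2.43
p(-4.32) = 3.30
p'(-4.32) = -3.87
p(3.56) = 15.06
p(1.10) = 2.32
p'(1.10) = 3.51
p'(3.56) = 6.85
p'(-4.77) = -4.48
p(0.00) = -0.71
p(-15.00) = 122.14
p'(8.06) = 12.97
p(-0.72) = -1.80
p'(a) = 1.36*a + 2.01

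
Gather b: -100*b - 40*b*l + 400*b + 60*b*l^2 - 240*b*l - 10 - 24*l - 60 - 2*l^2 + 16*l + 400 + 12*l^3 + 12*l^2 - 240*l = b*(60*l^2 - 280*l + 300) + 12*l^3 + 10*l^2 - 248*l + 330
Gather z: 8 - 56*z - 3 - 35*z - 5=-91*z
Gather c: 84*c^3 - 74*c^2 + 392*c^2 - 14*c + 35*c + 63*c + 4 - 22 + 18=84*c^3 + 318*c^2 + 84*c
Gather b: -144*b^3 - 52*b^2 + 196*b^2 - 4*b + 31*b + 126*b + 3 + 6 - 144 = -144*b^3 + 144*b^2 + 153*b - 135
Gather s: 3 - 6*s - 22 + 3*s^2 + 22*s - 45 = 3*s^2 + 16*s - 64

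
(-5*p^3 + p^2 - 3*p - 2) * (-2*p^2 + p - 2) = 10*p^5 - 7*p^4 + 17*p^3 - p^2 + 4*p + 4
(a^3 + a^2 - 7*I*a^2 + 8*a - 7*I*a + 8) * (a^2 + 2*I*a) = a^5 + a^4 - 5*I*a^4 + 22*a^3 - 5*I*a^3 + 22*a^2 + 16*I*a^2 + 16*I*a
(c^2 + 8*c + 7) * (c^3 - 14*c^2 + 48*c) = c^5 - 6*c^4 - 57*c^3 + 286*c^2 + 336*c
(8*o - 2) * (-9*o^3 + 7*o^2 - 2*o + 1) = -72*o^4 + 74*o^3 - 30*o^2 + 12*o - 2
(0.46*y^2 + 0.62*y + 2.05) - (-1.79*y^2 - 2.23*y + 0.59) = 2.25*y^2 + 2.85*y + 1.46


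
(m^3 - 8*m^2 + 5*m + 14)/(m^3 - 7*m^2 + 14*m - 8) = (m^2 - 6*m - 7)/(m^2 - 5*m + 4)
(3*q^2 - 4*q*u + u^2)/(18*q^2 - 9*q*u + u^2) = (q - u)/(6*q - u)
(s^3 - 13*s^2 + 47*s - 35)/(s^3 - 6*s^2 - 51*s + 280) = (s^2 - 8*s + 7)/(s^2 - s - 56)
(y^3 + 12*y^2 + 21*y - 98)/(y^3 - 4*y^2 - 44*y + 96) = (y^2 + 14*y + 49)/(y^2 - 2*y - 48)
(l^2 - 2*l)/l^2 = (l - 2)/l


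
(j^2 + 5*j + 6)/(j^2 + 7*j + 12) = (j + 2)/(j + 4)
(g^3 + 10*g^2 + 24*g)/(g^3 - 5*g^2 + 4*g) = (g^2 + 10*g + 24)/(g^2 - 5*g + 4)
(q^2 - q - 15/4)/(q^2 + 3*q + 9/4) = (2*q - 5)/(2*q + 3)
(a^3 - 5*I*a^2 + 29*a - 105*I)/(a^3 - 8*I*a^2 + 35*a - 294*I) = (a^2 + 2*I*a + 15)/(a^2 - I*a + 42)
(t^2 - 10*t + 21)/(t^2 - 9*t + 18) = (t - 7)/(t - 6)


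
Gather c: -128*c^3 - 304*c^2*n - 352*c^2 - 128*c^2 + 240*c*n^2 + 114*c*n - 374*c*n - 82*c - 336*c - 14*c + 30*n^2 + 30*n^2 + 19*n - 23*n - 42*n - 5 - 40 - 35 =-128*c^3 + c^2*(-304*n - 480) + c*(240*n^2 - 260*n - 432) + 60*n^2 - 46*n - 80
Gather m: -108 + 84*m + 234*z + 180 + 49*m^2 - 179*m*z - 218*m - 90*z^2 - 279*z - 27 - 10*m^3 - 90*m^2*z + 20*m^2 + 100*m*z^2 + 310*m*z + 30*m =-10*m^3 + m^2*(69 - 90*z) + m*(100*z^2 + 131*z - 104) - 90*z^2 - 45*z + 45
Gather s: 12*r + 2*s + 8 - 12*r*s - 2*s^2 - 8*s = 12*r - 2*s^2 + s*(-12*r - 6) + 8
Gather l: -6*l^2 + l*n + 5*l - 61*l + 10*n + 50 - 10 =-6*l^2 + l*(n - 56) + 10*n + 40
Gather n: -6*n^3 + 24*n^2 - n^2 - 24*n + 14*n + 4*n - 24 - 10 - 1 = -6*n^3 + 23*n^2 - 6*n - 35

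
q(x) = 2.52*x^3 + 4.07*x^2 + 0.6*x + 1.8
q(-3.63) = -67.29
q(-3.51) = -59.14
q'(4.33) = 177.59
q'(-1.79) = 10.25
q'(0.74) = 10.76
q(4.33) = 285.29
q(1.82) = 31.57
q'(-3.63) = 70.67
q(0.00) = 1.80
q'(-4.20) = 99.77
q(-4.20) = -115.63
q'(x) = 7.56*x^2 + 8.14*x + 0.6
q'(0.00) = 0.60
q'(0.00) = 0.60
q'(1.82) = 40.46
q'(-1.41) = 4.15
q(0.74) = 5.49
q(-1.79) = -0.69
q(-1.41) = 1.98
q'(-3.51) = 65.17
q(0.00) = 1.80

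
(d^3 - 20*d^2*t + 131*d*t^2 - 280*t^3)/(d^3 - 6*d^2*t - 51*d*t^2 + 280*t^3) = (d - 7*t)/(d + 7*t)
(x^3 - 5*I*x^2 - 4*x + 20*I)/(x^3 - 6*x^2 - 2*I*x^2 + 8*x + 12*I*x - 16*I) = (x^2 + x*(2 - 5*I) - 10*I)/(x^2 - 2*x*(2 + I) + 8*I)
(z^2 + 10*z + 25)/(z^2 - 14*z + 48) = (z^2 + 10*z + 25)/(z^2 - 14*z + 48)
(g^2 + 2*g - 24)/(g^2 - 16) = (g + 6)/(g + 4)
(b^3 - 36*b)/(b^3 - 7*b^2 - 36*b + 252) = b/(b - 7)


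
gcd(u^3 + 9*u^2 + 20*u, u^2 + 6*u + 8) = u + 4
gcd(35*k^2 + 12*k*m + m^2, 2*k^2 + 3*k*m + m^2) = 1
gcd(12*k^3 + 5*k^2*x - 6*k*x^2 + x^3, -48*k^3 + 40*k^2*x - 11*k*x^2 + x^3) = 12*k^2 - 7*k*x + x^2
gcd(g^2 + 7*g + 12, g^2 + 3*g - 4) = g + 4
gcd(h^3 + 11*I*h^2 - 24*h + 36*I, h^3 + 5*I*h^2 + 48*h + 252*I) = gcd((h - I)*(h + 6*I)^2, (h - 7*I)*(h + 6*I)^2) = h^2 + 12*I*h - 36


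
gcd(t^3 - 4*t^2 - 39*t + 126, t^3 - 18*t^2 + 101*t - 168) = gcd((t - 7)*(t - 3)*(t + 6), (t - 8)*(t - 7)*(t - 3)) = t^2 - 10*t + 21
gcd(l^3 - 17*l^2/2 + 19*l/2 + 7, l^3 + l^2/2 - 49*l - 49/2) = l^2 - 13*l/2 - 7/2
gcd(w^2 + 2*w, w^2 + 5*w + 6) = w + 2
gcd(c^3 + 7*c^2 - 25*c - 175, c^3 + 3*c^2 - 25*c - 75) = c^2 - 25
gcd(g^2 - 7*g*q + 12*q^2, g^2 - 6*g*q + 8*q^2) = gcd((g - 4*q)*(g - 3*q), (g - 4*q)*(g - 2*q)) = -g + 4*q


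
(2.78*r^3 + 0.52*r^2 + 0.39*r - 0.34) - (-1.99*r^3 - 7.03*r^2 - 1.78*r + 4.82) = 4.77*r^3 + 7.55*r^2 + 2.17*r - 5.16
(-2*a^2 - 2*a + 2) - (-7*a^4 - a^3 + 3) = 7*a^4 + a^3 - 2*a^2 - 2*a - 1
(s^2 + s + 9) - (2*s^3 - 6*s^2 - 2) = -2*s^3 + 7*s^2 + s + 11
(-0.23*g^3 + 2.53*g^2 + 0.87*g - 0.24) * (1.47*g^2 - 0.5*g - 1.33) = -0.3381*g^5 + 3.8341*g^4 + 0.3198*g^3 - 4.1527*g^2 - 1.0371*g + 0.3192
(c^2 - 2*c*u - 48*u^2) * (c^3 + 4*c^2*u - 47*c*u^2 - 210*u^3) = c^5 + 2*c^4*u - 103*c^3*u^2 - 308*c^2*u^3 + 2676*c*u^4 + 10080*u^5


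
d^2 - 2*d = d*(d - 2)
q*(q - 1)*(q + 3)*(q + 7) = q^4 + 9*q^3 + 11*q^2 - 21*q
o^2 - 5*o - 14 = (o - 7)*(o + 2)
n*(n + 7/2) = n^2 + 7*n/2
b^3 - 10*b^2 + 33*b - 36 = (b - 4)*(b - 3)^2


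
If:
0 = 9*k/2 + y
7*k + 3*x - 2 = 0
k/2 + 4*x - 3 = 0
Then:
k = -2/53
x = 40/53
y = 9/53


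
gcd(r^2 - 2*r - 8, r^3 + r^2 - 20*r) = r - 4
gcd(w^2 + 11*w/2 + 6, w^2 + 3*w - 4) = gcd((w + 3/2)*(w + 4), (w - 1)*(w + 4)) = w + 4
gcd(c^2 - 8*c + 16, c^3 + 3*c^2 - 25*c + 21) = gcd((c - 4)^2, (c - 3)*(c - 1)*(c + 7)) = 1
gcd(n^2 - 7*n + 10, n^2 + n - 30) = n - 5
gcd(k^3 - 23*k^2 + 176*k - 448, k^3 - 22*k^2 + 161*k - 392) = k^2 - 15*k + 56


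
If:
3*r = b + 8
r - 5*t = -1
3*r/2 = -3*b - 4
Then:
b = -16/7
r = 40/21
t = 61/105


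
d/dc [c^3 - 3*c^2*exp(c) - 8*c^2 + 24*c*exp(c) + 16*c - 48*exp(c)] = -3*c^2*exp(c) + 3*c^2 + 18*c*exp(c) - 16*c - 24*exp(c) + 16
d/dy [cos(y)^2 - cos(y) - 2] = sin(y) - sin(2*y)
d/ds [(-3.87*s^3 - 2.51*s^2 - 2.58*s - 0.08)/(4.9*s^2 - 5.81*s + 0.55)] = (-18.963*s^4 + 44.9694*s^3 + 20.8396*s^2 - 1.977*s - 1.8838)/(24.01*s^4 - 56.938*s^3 + 39.1461*s^2 - 6.391*s + 0.3025)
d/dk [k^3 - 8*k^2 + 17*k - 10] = 3*k^2 - 16*k + 17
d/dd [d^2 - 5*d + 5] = 2*d - 5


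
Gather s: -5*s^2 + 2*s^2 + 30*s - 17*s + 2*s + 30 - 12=-3*s^2 + 15*s + 18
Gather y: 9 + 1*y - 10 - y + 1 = 0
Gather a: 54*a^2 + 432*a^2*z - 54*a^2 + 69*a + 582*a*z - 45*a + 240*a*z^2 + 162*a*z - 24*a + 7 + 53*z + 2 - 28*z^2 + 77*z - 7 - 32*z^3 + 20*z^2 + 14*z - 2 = 432*a^2*z + a*(240*z^2 + 744*z) - 32*z^3 - 8*z^2 + 144*z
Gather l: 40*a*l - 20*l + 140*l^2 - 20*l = 140*l^2 + l*(40*a - 40)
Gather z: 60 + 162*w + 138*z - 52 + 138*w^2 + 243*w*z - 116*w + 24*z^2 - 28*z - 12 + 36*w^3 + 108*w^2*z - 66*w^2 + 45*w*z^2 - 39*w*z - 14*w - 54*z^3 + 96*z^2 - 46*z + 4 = 36*w^3 + 72*w^2 + 32*w - 54*z^3 + z^2*(45*w + 120) + z*(108*w^2 + 204*w + 64)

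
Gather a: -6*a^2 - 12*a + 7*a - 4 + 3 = -6*a^2 - 5*a - 1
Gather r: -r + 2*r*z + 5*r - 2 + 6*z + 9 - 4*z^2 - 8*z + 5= r*(2*z + 4) - 4*z^2 - 2*z + 12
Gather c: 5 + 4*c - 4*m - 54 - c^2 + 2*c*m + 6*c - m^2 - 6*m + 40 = -c^2 + c*(2*m + 10) - m^2 - 10*m - 9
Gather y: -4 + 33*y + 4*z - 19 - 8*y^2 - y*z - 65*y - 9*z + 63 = -8*y^2 + y*(-z - 32) - 5*z + 40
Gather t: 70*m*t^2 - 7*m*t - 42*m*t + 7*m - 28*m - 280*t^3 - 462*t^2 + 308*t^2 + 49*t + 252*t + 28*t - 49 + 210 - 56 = -21*m - 280*t^3 + t^2*(70*m - 154) + t*(329 - 49*m) + 105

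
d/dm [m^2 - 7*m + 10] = 2*m - 7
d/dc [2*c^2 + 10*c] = 4*c + 10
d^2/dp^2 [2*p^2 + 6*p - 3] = 4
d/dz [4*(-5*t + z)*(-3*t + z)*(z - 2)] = 60*t^2 - 64*t*z + 64*t + 12*z^2 - 16*z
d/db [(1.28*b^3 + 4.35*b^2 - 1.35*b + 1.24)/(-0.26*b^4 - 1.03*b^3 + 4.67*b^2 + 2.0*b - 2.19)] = (0.3328*b^6 + 2.262*b^5 + 9.4051*b^4 + 3.6286*b^3 + 10.4265*b^2 - 30.6346*b + 0.4765)/(0.0676*b^8 + 0.5356*b^7 - 1.3675*b^6 - 10.6602*b^5 + 18.8277*b^4 + 23.1914*b^3 - 16.4546*b^2 - 8.76*b + 4.7961)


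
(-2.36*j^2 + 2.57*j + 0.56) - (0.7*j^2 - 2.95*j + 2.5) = -3.06*j^2 + 5.52*j - 1.94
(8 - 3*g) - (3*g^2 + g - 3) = -3*g^2 - 4*g + 11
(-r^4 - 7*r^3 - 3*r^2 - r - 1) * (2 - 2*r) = 2*r^5 + 12*r^4 - 8*r^3 - 4*r^2 - 2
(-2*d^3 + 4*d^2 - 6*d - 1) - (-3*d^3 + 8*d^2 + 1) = d^3 - 4*d^2 - 6*d - 2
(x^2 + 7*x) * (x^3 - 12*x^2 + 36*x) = x^5 - 5*x^4 - 48*x^3 + 252*x^2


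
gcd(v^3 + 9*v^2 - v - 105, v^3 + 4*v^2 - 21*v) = v^2 + 4*v - 21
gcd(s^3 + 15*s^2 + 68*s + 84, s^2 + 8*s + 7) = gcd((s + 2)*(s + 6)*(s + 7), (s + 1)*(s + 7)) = s + 7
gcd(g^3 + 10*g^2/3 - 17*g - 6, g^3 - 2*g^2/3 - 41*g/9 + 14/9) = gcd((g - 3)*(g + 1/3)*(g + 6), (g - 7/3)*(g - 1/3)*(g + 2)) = 1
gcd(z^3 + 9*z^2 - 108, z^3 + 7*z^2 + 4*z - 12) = z + 6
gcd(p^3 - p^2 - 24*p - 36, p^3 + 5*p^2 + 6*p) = p^2 + 5*p + 6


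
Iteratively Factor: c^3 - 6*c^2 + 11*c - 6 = (c - 1)*(c^2 - 5*c + 6) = (c - 3)*(c - 1)*(c - 2)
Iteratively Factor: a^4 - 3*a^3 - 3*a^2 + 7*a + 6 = (a + 1)*(a^3 - 4*a^2 + a + 6) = (a + 1)^2*(a^2 - 5*a + 6) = (a - 2)*(a + 1)^2*(a - 3)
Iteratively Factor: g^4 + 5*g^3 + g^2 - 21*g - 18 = (g - 2)*(g^3 + 7*g^2 + 15*g + 9) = (g - 2)*(g + 3)*(g^2 + 4*g + 3) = (g - 2)*(g + 3)^2*(g + 1)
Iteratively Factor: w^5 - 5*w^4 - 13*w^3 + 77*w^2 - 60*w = (w - 5)*(w^4 - 13*w^2 + 12*w) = (w - 5)*(w - 3)*(w^3 + 3*w^2 - 4*w) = w*(w - 5)*(w - 3)*(w^2 + 3*w - 4) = w*(w - 5)*(w - 3)*(w - 1)*(w + 4)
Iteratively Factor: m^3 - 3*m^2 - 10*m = (m)*(m^2 - 3*m - 10) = m*(m + 2)*(m - 5)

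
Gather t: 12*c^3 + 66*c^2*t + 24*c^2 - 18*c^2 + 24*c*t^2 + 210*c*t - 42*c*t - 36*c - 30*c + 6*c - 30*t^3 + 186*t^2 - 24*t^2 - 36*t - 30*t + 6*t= 12*c^3 + 6*c^2 - 60*c - 30*t^3 + t^2*(24*c + 162) + t*(66*c^2 + 168*c - 60)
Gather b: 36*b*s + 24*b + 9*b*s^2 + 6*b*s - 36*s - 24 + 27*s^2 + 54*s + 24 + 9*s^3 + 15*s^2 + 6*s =b*(9*s^2 + 42*s + 24) + 9*s^3 + 42*s^2 + 24*s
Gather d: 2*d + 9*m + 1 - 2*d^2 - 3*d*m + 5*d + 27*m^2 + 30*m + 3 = -2*d^2 + d*(7 - 3*m) + 27*m^2 + 39*m + 4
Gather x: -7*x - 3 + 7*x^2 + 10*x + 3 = 7*x^2 + 3*x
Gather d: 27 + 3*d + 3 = 3*d + 30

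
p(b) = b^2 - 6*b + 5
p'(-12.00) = -30.00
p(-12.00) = 221.00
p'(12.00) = 18.00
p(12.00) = 77.00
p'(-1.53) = -9.06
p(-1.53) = 16.52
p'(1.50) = -3.00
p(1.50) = -1.75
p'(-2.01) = -10.02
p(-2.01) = 21.10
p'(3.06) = 0.12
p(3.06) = -4.00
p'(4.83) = 3.66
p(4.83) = -0.65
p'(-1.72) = -9.44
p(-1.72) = 18.28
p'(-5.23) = -16.46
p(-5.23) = 63.73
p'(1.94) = -2.12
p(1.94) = -2.88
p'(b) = 2*b - 6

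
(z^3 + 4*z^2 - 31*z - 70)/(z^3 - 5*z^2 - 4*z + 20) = (z + 7)/(z - 2)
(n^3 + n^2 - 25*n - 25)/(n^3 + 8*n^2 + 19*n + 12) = (n^2 - 25)/(n^2 + 7*n + 12)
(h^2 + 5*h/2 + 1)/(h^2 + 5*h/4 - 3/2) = 2*(2*h + 1)/(4*h - 3)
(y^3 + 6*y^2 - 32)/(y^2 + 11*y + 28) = (y^2 + 2*y - 8)/(y + 7)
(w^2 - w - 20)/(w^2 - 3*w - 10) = (w + 4)/(w + 2)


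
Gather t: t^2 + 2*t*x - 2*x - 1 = t^2 + 2*t*x - 2*x - 1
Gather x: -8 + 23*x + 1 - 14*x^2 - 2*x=-14*x^2 + 21*x - 7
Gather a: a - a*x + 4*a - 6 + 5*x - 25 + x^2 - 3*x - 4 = a*(5 - x) + x^2 + 2*x - 35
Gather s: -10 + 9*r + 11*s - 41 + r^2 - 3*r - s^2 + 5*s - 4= r^2 + 6*r - s^2 + 16*s - 55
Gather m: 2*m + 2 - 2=2*m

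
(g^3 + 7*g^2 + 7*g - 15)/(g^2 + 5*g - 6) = (g^2 + 8*g + 15)/(g + 6)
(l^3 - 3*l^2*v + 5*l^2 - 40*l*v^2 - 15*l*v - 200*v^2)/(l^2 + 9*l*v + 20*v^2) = (l^2 - 8*l*v + 5*l - 40*v)/(l + 4*v)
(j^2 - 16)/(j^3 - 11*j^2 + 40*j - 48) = (j + 4)/(j^2 - 7*j + 12)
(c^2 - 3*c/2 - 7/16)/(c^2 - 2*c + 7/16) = (4*c + 1)/(4*c - 1)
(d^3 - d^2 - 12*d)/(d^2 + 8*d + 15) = d*(d - 4)/(d + 5)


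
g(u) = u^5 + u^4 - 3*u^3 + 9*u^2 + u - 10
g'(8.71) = 30894.92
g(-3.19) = -51.00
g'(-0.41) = -8.03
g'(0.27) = 5.31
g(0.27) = -9.13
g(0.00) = -10.00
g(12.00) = 265682.00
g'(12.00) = 109513.00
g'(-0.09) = -0.70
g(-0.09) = -10.01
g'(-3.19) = 239.91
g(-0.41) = -8.67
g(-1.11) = 3.91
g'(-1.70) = -33.50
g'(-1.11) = -27.95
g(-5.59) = -3692.20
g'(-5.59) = 3802.66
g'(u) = 5*u^4 + 4*u^3 - 9*u^2 + 18*u + 1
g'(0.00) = 1.00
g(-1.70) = 23.20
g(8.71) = 54583.72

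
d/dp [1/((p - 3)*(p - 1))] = 2*(2 - p)/(p^4 - 8*p^3 + 22*p^2 - 24*p + 9)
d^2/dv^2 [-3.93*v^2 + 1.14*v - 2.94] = -7.86000000000000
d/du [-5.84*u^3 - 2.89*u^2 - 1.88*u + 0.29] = -17.52*u^2 - 5.78*u - 1.88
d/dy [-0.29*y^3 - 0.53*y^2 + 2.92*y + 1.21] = -0.87*y^2 - 1.06*y + 2.92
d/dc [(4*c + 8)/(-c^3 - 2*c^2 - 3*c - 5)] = 4*(2*c^3 + 8*c^2 + 8*c + 1)/(c^6 + 4*c^5 + 10*c^4 + 22*c^3 + 29*c^2 + 30*c + 25)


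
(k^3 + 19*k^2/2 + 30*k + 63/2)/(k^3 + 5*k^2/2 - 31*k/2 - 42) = (k + 3)/(k - 4)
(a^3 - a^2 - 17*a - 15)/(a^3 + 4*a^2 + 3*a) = (a - 5)/a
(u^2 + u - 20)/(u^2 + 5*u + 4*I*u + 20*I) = (u - 4)/(u + 4*I)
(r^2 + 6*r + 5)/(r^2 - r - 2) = (r + 5)/(r - 2)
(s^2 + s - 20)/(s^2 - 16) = (s + 5)/(s + 4)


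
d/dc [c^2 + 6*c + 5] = 2*c + 6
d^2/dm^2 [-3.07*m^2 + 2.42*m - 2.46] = -6.14000000000000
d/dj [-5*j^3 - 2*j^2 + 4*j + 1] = -15*j^2 - 4*j + 4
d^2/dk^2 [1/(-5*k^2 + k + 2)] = 2*(-25*k^2 + 5*k + (10*k - 1)^2 + 10)/(-5*k^2 + k + 2)^3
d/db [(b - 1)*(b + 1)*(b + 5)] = 3*b^2 + 10*b - 1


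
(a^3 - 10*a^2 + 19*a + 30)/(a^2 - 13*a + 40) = (a^2 - 5*a - 6)/(a - 8)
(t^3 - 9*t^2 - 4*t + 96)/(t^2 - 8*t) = t - 1 - 12/t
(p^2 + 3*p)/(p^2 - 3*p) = (p + 3)/(p - 3)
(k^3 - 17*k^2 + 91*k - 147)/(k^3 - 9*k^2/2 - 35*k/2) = 2*(k^2 - 10*k + 21)/(k*(2*k + 5))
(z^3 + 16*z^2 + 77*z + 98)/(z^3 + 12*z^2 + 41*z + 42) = (z + 7)/(z + 3)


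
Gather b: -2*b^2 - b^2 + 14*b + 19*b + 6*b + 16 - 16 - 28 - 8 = -3*b^2 + 39*b - 36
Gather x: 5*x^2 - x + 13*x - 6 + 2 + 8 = 5*x^2 + 12*x + 4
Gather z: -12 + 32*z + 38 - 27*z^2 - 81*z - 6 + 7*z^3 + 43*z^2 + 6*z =7*z^3 + 16*z^2 - 43*z + 20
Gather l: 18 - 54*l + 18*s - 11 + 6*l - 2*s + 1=-48*l + 16*s + 8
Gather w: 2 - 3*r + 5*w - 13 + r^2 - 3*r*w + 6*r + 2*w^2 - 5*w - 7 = r^2 - 3*r*w + 3*r + 2*w^2 - 18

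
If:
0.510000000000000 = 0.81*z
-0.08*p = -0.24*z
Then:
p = 1.89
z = 0.63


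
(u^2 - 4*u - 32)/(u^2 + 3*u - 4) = (u - 8)/(u - 1)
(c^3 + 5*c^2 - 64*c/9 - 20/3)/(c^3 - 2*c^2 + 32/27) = 3*(3*c^2 + 13*c - 30)/(9*c^2 - 24*c + 16)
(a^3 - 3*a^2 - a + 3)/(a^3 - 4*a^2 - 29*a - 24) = (a^2 - 4*a + 3)/(a^2 - 5*a - 24)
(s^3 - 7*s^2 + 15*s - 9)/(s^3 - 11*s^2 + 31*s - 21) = (s - 3)/(s - 7)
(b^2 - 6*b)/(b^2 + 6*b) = (b - 6)/(b + 6)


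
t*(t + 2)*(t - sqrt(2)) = t^3 - sqrt(2)*t^2 + 2*t^2 - 2*sqrt(2)*t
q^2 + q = q*(q + 1)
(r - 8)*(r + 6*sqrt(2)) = r^2 - 8*r + 6*sqrt(2)*r - 48*sqrt(2)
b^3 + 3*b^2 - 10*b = b*(b - 2)*(b + 5)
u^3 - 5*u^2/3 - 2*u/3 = u*(u - 2)*(u + 1/3)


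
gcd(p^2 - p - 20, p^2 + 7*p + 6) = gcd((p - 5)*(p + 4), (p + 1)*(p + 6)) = 1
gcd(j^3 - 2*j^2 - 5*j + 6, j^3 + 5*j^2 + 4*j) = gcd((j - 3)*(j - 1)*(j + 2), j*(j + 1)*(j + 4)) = 1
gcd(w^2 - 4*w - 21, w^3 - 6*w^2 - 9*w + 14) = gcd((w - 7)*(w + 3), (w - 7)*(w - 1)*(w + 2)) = w - 7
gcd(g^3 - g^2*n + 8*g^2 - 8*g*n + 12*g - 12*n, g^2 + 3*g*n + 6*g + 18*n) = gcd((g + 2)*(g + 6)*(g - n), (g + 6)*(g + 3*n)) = g + 6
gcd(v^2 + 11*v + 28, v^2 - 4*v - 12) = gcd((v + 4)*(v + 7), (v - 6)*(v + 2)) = 1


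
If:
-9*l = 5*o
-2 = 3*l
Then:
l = -2/3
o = 6/5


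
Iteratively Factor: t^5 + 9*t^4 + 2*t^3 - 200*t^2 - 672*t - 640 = (t + 4)*(t^4 + 5*t^3 - 18*t^2 - 128*t - 160) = (t - 5)*(t + 4)*(t^3 + 10*t^2 + 32*t + 32) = (t - 5)*(t + 2)*(t + 4)*(t^2 + 8*t + 16) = (t - 5)*(t + 2)*(t + 4)^2*(t + 4)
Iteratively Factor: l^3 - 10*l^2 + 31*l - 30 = (l - 3)*(l^2 - 7*l + 10) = (l - 3)*(l - 2)*(l - 5)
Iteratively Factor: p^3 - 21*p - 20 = (p + 4)*(p^2 - 4*p - 5) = (p - 5)*(p + 4)*(p + 1)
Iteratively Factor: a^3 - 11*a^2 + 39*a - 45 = (a - 5)*(a^2 - 6*a + 9) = (a - 5)*(a - 3)*(a - 3)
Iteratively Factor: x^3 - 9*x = (x + 3)*(x^2 - 3*x) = x*(x + 3)*(x - 3)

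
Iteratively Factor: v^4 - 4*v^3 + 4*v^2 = (v)*(v^3 - 4*v^2 + 4*v) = v^2*(v^2 - 4*v + 4) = v^2*(v - 2)*(v - 2)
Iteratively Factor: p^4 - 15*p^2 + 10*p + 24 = (p + 1)*(p^3 - p^2 - 14*p + 24) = (p - 3)*(p + 1)*(p^2 + 2*p - 8) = (p - 3)*(p + 1)*(p + 4)*(p - 2)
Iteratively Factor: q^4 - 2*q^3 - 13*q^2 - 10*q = (q - 5)*(q^3 + 3*q^2 + 2*q) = (q - 5)*(q + 2)*(q^2 + q) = (q - 5)*(q + 1)*(q + 2)*(q)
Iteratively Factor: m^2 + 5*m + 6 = (m + 2)*(m + 3)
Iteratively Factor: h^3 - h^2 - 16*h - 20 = (h + 2)*(h^2 - 3*h - 10) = (h - 5)*(h + 2)*(h + 2)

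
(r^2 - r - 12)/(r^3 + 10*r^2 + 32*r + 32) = (r^2 - r - 12)/(r^3 + 10*r^2 + 32*r + 32)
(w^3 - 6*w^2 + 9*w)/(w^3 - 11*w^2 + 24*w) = (w - 3)/(w - 8)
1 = 1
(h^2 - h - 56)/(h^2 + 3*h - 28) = (h - 8)/(h - 4)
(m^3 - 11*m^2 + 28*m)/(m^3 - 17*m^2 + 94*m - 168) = m/(m - 6)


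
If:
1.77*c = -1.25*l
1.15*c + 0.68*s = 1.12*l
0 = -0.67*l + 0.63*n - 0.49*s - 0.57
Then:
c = -0.248545279101728*s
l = 0.351940115208047*s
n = 1.15206329712602*s + 0.904761904761905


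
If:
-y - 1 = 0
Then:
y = -1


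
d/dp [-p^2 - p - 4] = -2*p - 1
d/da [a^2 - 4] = 2*a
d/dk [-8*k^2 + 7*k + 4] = 7 - 16*k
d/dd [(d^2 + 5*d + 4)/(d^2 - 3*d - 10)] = 2*(-4*d^2 - 14*d - 19)/(d^4 - 6*d^3 - 11*d^2 + 60*d + 100)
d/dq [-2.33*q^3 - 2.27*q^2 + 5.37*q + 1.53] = -6.99*q^2 - 4.54*q + 5.37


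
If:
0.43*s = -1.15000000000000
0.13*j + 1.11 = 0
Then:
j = -8.54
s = -2.67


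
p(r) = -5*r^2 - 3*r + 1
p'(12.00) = -123.00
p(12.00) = -755.00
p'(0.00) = -3.00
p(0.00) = 1.00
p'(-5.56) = 52.60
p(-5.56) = -136.89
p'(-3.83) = 35.30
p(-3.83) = -60.85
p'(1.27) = -15.70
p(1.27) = -10.87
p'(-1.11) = 8.10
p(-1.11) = -1.83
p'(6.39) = -66.90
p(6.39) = -222.33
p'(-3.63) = 33.30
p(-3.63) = -53.99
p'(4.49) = -47.90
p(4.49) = -113.27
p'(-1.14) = 8.40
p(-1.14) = -2.08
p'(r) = -10*r - 3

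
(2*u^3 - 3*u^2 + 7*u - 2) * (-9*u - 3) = -18*u^4 + 21*u^3 - 54*u^2 - 3*u + 6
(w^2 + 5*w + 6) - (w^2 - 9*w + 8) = 14*w - 2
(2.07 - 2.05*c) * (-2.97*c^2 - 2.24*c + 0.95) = 6.0885*c^3 - 1.5559*c^2 - 6.5843*c + 1.9665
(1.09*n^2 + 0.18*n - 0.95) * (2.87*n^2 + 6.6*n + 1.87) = 3.1283*n^4 + 7.7106*n^3 + 0.4998*n^2 - 5.9334*n - 1.7765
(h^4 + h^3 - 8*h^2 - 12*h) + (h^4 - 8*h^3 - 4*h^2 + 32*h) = 2*h^4 - 7*h^3 - 12*h^2 + 20*h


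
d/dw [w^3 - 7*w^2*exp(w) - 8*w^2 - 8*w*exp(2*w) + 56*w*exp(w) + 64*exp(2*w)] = -7*w^2*exp(w) + 3*w^2 - 16*w*exp(2*w) + 42*w*exp(w) - 16*w + 120*exp(2*w) + 56*exp(w)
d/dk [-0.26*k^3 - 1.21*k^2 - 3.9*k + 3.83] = -0.78*k^2 - 2.42*k - 3.9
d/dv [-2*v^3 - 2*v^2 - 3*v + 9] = -6*v^2 - 4*v - 3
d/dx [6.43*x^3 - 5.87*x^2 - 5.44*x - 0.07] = 19.29*x^2 - 11.74*x - 5.44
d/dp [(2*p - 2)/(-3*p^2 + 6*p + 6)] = 2*(p^2 - 2*p + 4)/(3*(p^4 - 4*p^3 + 8*p + 4))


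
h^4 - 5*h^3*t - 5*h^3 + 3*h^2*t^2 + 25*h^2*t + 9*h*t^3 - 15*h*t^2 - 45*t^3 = (h - 5)*(h - 3*t)^2*(h + t)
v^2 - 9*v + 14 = (v - 7)*(v - 2)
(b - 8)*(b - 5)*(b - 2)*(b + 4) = b^4 - 11*b^3 + 6*b^2 + 184*b - 320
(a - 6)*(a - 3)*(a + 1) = a^3 - 8*a^2 + 9*a + 18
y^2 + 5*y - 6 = (y - 1)*(y + 6)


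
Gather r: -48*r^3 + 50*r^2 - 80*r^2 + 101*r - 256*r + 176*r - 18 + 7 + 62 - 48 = -48*r^3 - 30*r^2 + 21*r + 3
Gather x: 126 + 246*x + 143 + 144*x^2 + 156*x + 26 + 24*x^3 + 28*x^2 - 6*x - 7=24*x^3 + 172*x^2 + 396*x + 288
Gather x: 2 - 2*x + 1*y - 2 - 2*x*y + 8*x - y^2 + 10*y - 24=x*(6 - 2*y) - y^2 + 11*y - 24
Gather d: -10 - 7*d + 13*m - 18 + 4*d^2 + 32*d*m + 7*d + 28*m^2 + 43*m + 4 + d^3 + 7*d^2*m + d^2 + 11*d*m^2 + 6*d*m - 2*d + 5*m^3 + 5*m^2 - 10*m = d^3 + d^2*(7*m + 5) + d*(11*m^2 + 38*m - 2) + 5*m^3 + 33*m^2 + 46*m - 24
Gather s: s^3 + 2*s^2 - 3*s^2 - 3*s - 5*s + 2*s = s^3 - s^2 - 6*s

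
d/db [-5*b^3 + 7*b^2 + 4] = b*(14 - 15*b)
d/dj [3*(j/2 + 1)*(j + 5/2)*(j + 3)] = 9*j^2/2 + 45*j/2 + 111/4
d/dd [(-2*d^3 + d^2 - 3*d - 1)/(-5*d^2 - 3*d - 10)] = (10*d^4 + 12*d^3 + 42*d^2 - 30*d + 27)/(25*d^4 + 30*d^3 + 109*d^2 + 60*d + 100)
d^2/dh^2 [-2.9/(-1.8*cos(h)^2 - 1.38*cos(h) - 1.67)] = (-37.584*(1 - cos(h)^2)^2 - 21.6108*cos(h)^3 + 10.55484*cos(h)^2 + 49.90494*cos(h) + 31.19472)/(1.8*cos(h)^2 + 1.38*cos(h) + 1.67)^3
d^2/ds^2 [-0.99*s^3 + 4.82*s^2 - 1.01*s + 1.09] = 9.64 - 5.94*s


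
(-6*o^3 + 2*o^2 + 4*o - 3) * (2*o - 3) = -12*o^4 + 22*o^3 + 2*o^2 - 18*o + 9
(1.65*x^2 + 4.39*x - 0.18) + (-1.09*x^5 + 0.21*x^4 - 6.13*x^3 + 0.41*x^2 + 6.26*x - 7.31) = -1.09*x^5 + 0.21*x^4 - 6.13*x^3 + 2.06*x^2 + 10.65*x - 7.49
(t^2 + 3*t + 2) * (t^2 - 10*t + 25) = t^4 - 7*t^3 - 3*t^2 + 55*t + 50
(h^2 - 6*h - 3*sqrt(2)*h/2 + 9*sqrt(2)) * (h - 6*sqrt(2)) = h^3 - 15*sqrt(2)*h^2/2 - 6*h^2 + 18*h + 45*sqrt(2)*h - 108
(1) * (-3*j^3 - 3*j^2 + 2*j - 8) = -3*j^3 - 3*j^2 + 2*j - 8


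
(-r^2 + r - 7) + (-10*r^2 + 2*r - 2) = -11*r^2 + 3*r - 9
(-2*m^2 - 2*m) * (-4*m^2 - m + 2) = 8*m^4 + 10*m^3 - 2*m^2 - 4*m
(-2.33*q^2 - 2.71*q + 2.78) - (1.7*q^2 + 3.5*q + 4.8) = -4.03*q^2 - 6.21*q - 2.02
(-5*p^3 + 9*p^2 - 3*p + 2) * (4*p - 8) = -20*p^4 + 76*p^3 - 84*p^2 + 32*p - 16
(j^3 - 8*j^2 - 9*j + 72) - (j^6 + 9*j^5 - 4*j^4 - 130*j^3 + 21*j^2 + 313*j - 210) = -j^6 - 9*j^5 + 4*j^4 + 131*j^3 - 29*j^2 - 322*j + 282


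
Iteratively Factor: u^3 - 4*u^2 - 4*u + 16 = (u - 4)*(u^2 - 4) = (u - 4)*(u - 2)*(u + 2)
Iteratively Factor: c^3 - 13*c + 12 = (c - 1)*(c^2 + c - 12) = (c - 3)*(c - 1)*(c + 4)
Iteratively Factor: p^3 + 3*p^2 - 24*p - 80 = (p - 5)*(p^2 + 8*p + 16) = (p - 5)*(p + 4)*(p + 4)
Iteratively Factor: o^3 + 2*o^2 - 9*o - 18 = (o + 2)*(o^2 - 9) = (o - 3)*(o + 2)*(o + 3)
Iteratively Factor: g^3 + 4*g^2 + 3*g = (g + 1)*(g^2 + 3*g) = g*(g + 1)*(g + 3)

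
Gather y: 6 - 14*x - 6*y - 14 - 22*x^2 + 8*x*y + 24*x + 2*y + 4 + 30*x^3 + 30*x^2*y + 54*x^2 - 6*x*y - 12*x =30*x^3 + 32*x^2 - 2*x + y*(30*x^2 + 2*x - 4) - 4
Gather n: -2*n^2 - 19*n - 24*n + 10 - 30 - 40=-2*n^2 - 43*n - 60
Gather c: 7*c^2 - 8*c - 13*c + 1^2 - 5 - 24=7*c^2 - 21*c - 28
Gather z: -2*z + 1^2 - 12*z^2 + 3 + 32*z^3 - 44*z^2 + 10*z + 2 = 32*z^3 - 56*z^2 + 8*z + 6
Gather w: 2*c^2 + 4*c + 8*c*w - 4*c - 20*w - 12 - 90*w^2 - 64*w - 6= 2*c^2 - 90*w^2 + w*(8*c - 84) - 18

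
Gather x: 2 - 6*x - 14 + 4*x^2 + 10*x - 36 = 4*x^2 + 4*x - 48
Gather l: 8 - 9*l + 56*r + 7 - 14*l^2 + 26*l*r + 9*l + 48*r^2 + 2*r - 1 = -14*l^2 + 26*l*r + 48*r^2 + 58*r + 14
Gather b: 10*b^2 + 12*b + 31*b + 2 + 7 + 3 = 10*b^2 + 43*b + 12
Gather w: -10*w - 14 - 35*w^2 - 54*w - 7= -35*w^2 - 64*w - 21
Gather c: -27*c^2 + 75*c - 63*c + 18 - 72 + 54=-27*c^2 + 12*c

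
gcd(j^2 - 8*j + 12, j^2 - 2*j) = j - 2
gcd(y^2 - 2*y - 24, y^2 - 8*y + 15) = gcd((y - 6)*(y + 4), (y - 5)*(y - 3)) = 1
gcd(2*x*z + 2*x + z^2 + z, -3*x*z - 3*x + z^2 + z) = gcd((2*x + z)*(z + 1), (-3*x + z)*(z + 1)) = z + 1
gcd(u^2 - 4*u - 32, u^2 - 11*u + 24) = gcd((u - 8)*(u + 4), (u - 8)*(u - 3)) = u - 8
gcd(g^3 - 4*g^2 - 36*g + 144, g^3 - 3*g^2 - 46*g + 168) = g^2 - 10*g + 24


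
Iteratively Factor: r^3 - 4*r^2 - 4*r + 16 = (r - 2)*(r^2 - 2*r - 8) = (r - 2)*(r + 2)*(r - 4)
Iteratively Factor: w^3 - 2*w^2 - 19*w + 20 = (w - 1)*(w^2 - w - 20) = (w - 1)*(w + 4)*(w - 5)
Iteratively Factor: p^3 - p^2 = (p)*(p^2 - p) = p*(p - 1)*(p)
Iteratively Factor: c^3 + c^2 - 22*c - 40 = (c + 4)*(c^2 - 3*c - 10) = (c - 5)*(c + 4)*(c + 2)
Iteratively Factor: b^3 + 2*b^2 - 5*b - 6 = (b - 2)*(b^2 + 4*b + 3) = (b - 2)*(b + 3)*(b + 1)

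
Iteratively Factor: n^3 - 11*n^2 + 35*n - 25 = (n - 1)*(n^2 - 10*n + 25) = (n - 5)*(n - 1)*(n - 5)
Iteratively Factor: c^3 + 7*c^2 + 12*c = (c + 4)*(c^2 + 3*c) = c*(c + 4)*(c + 3)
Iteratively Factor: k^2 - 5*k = (k - 5)*(k)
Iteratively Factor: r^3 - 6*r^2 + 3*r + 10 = (r + 1)*(r^2 - 7*r + 10) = (r - 2)*(r + 1)*(r - 5)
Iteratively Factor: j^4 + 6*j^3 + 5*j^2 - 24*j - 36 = (j + 2)*(j^3 + 4*j^2 - 3*j - 18) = (j + 2)*(j + 3)*(j^2 + j - 6) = (j + 2)*(j + 3)^2*(j - 2)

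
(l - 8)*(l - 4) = l^2 - 12*l + 32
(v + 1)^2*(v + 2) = v^3 + 4*v^2 + 5*v + 2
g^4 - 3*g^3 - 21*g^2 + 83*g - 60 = (g - 4)*(g - 3)*(g - 1)*(g + 5)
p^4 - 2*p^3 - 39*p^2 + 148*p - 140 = (p - 5)*(p - 2)^2*(p + 7)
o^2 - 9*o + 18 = (o - 6)*(o - 3)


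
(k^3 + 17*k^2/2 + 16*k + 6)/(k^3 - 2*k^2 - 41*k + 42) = (k^2 + 5*k/2 + 1)/(k^2 - 8*k + 7)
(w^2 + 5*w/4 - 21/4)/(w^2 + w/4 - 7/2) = (w + 3)/(w + 2)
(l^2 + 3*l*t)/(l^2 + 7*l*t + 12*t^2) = l/(l + 4*t)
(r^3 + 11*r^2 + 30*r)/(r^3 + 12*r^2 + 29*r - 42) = r*(r + 5)/(r^2 + 6*r - 7)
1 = 1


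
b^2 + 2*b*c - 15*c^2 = (b - 3*c)*(b + 5*c)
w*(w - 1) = w^2 - w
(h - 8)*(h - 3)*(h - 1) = h^3 - 12*h^2 + 35*h - 24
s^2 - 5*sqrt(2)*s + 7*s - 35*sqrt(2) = (s + 7)*(s - 5*sqrt(2))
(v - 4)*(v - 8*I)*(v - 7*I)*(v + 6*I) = v^4 - 4*v^3 - 9*I*v^3 + 34*v^2 + 36*I*v^2 - 136*v - 336*I*v + 1344*I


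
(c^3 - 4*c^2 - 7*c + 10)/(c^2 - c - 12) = (-c^3 + 4*c^2 + 7*c - 10)/(-c^2 + c + 12)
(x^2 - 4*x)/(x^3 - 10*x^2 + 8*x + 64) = x/(x^2 - 6*x - 16)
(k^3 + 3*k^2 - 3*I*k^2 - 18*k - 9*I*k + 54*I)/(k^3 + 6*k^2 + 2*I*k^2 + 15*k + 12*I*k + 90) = (k - 3)/(k + 5*I)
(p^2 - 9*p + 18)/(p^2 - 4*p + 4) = (p^2 - 9*p + 18)/(p^2 - 4*p + 4)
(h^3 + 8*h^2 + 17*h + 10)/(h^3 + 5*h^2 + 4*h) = (h^2 + 7*h + 10)/(h*(h + 4))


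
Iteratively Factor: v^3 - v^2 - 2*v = (v + 1)*(v^2 - 2*v) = (v - 2)*(v + 1)*(v)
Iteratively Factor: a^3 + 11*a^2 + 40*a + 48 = (a + 3)*(a^2 + 8*a + 16) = (a + 3)*(a + 4)*(a + 4)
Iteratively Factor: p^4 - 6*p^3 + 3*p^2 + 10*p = (p + 1)*(p^3 - 7*p^2 + 10*p) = (p - 5)*(p + 1)*(p^2 - 2*p) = (p - 5)*(p - 2)*(p + 1)*(p)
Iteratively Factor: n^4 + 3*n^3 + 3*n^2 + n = (n + 1)*(n^3 + 2*n^2 + n) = (n + 1)^2*(n^2 + n) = (n + 1)^3*(n)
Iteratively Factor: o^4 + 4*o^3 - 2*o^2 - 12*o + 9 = (o - 1)*(o^3 + 5*o^2 + 3*o - 9) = (o - 1)^2*(o^2 + 6*o + 9) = (o - 1)^2*(o + 3)*(o + 3)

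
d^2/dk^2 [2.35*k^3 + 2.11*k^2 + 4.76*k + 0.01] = 14.1*k + 4.22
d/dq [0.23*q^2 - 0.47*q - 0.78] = 0.46*q - 0.47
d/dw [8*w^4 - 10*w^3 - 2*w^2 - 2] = 2*w*(16*w^2 - 15*w - 2)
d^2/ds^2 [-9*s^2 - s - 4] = -18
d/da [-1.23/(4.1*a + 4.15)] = 5.043/(4.1*a + 4.15)^2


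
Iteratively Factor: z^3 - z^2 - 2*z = (z)*(z^2 - z - 2) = z*(z - 2)*(z + 1)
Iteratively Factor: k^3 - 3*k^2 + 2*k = (k - 1)*(k^2 - 2*k) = (k - 2)*(k - 1)*(k)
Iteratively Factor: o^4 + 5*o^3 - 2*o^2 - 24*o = (o - 2)*(o^3 + 7*o^2 + 12*o) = o*(o - 2)*(o^2 + 7*o + 12) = o*(o - 2)*(o + 4)*(o + 3)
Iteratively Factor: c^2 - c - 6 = (c - 3)*(c + 2)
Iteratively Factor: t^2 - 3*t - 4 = (t - 4)*(t + 1)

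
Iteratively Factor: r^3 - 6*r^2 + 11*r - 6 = (r - 3)*(r^2 - 3*r + 2) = (r - 3)*(r - 1)*(r - 2)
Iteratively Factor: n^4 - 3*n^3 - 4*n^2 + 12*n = (n - 2)*(n^3 - n^2 - 6*n) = n*(n - 2)*(n^2 - n - 6) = n*(n - 3)*(n - 2)*(n + 2)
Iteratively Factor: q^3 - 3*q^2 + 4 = (q - 2)*(q^2 - q - 2) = (q - 2)^2*(q + 1)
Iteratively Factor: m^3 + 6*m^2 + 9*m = (m + 3)*(m^2 + 3*m) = m*(m + 3)*(m + 3)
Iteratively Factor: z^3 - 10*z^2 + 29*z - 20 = (z - 1)*(z^2 - 9*z + 20) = (z - 5)*(z - 1)*(z - 4)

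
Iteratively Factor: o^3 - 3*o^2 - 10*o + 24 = (o - 2)*(o^2 - o - 12) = (o - 4)*(o - 2)*(o + 3)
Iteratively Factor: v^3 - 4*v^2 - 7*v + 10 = (v - 5)*(v^2 + v - 2) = (v - 5)*(v - 1)*(v + 2)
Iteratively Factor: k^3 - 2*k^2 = (k)*(k^2 - 2*k) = k*(k - 2)*(k)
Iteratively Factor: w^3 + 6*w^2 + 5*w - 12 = (w + 4)*(w^2 + 2*w - 3) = (w - 1)*(w + 4)*(w + 3)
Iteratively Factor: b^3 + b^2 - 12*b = (b + 4)*(b^2 - 3*b) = b*(b + 4)*(b - 3)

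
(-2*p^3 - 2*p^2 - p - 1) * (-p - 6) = 2*p^4 + 14*p^3 + 13*p^2 + 7*p + 6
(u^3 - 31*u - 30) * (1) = u^3 - 31*u - 30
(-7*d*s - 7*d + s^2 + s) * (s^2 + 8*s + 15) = -7*d*s^3 - 63*d*s^2 - 161*d*s - 105*d + s^4 + 9*s^3 + 23*s^2 + 15*s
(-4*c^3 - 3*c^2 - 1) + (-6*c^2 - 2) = -4*c^3 - 9*c^2 - 3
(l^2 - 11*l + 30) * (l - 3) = l^3 - 14*l^2 + 63*l - 90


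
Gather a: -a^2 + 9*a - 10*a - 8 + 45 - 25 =-a^2 - a + 12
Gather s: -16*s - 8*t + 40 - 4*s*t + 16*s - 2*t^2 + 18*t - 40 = -4*s*t - 2*t^2 + 10*t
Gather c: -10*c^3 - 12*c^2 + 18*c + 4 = -10*c^3 - 12*c^2 + 18*c + 4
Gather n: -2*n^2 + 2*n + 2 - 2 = -2*n^2 + 2*n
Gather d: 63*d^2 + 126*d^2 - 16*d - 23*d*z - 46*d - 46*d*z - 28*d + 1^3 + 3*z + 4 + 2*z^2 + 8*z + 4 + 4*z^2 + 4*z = 189*d^2 + d*(-69*z - 90) + 6*z^2 + 15*z + 9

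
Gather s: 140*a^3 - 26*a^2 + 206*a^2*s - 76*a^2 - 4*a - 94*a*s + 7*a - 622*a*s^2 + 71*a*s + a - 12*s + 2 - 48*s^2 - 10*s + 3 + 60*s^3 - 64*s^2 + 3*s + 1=140*a^3 - 102*a^2 + 4*a + 60*s^3 + s^2*(-622*a - 112) + s*(206*a^2 - 23*a - 19) + 6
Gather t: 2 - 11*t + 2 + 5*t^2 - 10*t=5*t^2 - 21*t + 4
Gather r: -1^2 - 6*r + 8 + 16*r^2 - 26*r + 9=16*r^2 - 32*r + 16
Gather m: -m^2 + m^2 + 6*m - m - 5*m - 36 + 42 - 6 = 0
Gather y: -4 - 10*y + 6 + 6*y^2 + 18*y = 6*y^2 + 8*y + 2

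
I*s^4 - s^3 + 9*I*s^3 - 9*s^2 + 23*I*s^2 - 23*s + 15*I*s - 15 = (s + 3)*(s + 5)*(s + I)*(I*s + I)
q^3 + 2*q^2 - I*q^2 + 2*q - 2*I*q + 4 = (q + 2)*(q - 2*I)*(q + I)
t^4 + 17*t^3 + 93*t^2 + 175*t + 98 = (t + 1)*(t + 2)*(t + 7)^2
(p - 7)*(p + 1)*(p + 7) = p^3 + p^2 - 49*p - 49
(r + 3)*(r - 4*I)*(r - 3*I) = r^3 + 3*r^2 - 7*I*r^2 - 12*r - 21*I*r - 36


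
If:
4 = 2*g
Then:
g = 2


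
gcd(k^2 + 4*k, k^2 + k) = k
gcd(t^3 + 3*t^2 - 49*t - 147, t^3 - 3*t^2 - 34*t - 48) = t + 3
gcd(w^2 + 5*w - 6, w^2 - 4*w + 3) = w - 1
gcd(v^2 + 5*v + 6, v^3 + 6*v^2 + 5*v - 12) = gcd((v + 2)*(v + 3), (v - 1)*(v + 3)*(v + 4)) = v + 3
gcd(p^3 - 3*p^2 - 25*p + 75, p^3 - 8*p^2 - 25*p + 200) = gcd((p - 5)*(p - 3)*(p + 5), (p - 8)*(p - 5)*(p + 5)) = p^2 - 25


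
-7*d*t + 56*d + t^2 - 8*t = (-7*d + t)*(t - 8)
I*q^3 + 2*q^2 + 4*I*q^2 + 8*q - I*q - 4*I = (q + 4)*(q - I)*(I*q + 1)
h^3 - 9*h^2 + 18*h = h*(h - 6)*(h - 3)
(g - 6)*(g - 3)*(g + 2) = g^3 - 7*g^2 + 36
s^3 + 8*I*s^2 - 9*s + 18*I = (s - I)*(s + 3*I)*(s + 6*I)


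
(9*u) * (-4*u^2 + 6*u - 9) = -36*u^3 + 54*u^2 - 81*u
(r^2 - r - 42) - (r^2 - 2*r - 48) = r + 6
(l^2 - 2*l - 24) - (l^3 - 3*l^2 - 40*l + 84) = -l^3 + 4*l^2 + 38*l - 108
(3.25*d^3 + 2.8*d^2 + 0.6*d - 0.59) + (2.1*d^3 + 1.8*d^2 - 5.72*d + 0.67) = 5.35*d^3 + 4.6*d^2 - 5.12*d + 0.0800000000000001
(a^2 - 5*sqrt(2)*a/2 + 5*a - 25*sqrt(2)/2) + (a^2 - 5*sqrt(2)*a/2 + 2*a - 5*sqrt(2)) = 2*a^2 - 5*sqrt(2)*a + 7*a - 35*sqrt(2)/2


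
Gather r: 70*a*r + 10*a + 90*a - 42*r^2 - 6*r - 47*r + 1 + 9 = 100*a - 42*r^2 + r*(70*a - 53) + 10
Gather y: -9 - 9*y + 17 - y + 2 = 10 - 10*y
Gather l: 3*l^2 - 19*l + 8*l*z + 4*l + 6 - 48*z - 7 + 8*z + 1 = 3*l^2 + l*(8*z - 15) - 40*z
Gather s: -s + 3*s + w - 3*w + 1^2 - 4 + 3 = 2*s - 2*w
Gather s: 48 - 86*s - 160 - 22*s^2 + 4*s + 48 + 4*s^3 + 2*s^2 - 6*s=4*s^3 - 20*s^2 - 88*s - 64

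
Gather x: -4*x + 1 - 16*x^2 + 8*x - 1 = -16*x^2 + 4*x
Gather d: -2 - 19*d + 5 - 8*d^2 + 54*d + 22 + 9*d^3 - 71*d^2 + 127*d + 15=9*d^3 - 79*d^2 + 162*d + 40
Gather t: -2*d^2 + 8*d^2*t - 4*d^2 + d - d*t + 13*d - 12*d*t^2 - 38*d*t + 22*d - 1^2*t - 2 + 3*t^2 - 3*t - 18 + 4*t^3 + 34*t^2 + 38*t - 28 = -6*d^2 + 36*d + 4*t^3 + t^2*(37 - 12*d) + t*(8*d^2 - 39*d + 34) - 48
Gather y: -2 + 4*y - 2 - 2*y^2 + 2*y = -2*y^2 + 6*y - 4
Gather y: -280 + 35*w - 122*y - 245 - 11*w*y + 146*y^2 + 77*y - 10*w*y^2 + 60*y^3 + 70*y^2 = 35*w + 60*y^3 + y^2*(216 - 10*w) + y*(-11*w - 45) - 525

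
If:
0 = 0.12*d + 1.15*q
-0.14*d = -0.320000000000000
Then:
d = 2.29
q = -0.24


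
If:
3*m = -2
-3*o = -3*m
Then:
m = -2/3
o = -2/3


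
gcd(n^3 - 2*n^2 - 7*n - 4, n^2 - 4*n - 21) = 1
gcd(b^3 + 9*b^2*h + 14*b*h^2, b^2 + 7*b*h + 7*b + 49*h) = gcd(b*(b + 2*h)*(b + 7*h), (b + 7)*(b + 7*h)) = b + 7*h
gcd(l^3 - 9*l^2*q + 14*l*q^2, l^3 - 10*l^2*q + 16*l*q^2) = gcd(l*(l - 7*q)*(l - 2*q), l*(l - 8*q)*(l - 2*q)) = -l^2 + 2*l*q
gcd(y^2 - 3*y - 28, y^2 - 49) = y - 7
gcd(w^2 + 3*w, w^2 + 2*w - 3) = w + 3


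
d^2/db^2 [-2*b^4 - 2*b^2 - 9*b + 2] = -24*b^2 - 4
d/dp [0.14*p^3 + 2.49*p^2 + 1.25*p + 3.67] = 0.42*p^2 + 4.98*p + 1.25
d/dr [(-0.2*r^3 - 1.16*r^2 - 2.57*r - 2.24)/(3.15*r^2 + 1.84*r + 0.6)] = (-0.63*r^4 - 0.736*r^3 + 5.6011*r^2 + 12.72*r + 2.5796)/(9.9225*r^4 + 11.592*r^3 + 7.1656*r^2 + 2.208*r + 0.36)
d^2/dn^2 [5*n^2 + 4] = 10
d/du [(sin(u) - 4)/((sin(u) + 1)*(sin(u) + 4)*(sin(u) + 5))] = 2*(-sin(u)^3 + sin(u)^2 + 40*sin(u) + 68)*cos(u)/((sin(u) + 1)^2*(sin(u) + 4)^2*(sin(u) + 5)^2)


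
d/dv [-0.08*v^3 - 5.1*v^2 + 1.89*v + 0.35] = -0.24*v^2 - 10.2*v + 1.89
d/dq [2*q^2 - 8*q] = 4*q - 8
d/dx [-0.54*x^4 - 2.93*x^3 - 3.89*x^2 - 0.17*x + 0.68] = -2.16*x^3 - 8.79*x^2 - 7.78*x - 0.17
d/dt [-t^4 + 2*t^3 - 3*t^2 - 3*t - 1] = -4*t^3 + 6*t^2 - 6*t - 3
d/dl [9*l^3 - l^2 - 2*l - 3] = 27*l^2 - 2*l - 2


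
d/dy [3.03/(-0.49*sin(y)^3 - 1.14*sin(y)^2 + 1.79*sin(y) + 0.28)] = (4.4541*sin(y)^2 + 6.9084*sin(y) - 5.4237)*cos(y)/(0.49*sin(y)^3 + 1.14*sin(y)^2 - 1.79*sin(y) - 0.28)^2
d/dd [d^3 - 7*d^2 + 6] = d*(3*d - 14)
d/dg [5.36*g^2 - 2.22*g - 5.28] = 10.72*g - 2.22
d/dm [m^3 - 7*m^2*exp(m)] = m*(-7*m*exp(m) + 3*m - 14*exp(m))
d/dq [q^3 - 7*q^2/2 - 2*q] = 3*q^2 - 7*q - 2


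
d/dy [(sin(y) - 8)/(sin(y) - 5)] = 3*cos(y)/(sin(y) - 5)^2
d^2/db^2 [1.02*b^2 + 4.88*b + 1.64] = 2.04000000000000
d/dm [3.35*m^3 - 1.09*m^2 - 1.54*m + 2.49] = 10.05*m^2 - 2.18*m - 1.54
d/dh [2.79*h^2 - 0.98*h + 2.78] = 5.58*h - 0.98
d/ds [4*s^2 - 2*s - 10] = 8*s - 2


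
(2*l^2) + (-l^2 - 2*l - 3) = l^2 - 2*l - 3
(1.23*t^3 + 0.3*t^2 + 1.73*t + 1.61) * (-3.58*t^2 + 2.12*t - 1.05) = -4.4034*t^5 + 1.5336*t^4 - 6.8489*t^3 - 2.4112*t^2 + 1.5967*t - 1.6905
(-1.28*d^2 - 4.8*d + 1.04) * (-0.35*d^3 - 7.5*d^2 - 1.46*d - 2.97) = 0.448*d^5 + 11.28*d^4 + 37.5048*d^3 + 3.0096*d^2 + 12.7376*d - 3.0888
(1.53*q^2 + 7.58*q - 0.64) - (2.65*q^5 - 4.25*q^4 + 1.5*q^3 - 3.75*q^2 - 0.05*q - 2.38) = -2.65*q^5 + 4.25*q^4 - 1.5*q^3 + 5.28*q^2 + 7.63*q + 1.74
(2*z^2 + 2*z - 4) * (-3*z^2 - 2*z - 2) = -6*z^4 - 10*z^3 + 4*z^2 + 4*z + 8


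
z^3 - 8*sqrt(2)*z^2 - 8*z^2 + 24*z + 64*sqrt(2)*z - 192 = (z - 8)*(z - 6*sqrt(2))*(z - 2*sqrt(2))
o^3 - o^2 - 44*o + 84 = (o - 6)*(o - 2)*(o + 7)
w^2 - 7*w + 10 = (w - 5)*(w - 2)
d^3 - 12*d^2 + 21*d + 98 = (d - 7)^2*(d + 2)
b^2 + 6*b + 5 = (b + 1)*(b + 5)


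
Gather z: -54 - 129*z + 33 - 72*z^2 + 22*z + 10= -72*z^2 - 107*z - 11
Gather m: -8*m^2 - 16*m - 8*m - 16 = -8*m^2 - 24*m - 16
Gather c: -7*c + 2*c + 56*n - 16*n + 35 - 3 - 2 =-5*c + 40*n + 30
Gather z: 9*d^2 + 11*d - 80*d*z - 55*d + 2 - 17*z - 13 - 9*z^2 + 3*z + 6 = 9*d^2 - 44*d - 9*z^2 + z*(-80*d - 14) - 5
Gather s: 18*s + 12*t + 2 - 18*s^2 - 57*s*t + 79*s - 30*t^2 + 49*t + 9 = -18*s^2 + s*(97 - 57*t) - 30*t^2 + 61*t + 11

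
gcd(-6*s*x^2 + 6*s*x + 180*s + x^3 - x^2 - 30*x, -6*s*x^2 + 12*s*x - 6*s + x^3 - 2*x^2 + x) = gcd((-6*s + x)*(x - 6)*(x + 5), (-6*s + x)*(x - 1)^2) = -6*s + x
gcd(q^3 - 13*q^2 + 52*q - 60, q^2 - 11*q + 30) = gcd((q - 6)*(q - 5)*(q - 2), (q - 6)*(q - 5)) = q^2 - 11*q + 30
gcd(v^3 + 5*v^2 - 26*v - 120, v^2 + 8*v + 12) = v + 6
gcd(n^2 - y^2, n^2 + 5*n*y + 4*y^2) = n + y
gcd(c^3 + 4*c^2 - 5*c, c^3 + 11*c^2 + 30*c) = c^2 + 5*c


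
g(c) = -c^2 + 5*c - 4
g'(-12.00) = 29.00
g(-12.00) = -208.00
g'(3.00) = -1.00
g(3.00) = 2.00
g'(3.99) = -2.98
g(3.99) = 0.03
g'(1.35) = 2.30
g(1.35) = 0.93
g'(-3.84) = 12.68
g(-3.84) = -37.95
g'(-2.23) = 9.46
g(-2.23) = -20.12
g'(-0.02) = 5.04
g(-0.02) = -4.10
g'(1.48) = 2.04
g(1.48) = 1.21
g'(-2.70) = 10.40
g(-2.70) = -24.79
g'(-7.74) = 20.48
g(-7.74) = -102.61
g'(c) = 5 - 2*c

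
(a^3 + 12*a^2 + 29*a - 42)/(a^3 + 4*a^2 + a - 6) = (a^2 + 13*a + 42)/(a^2 + 5*a + 6)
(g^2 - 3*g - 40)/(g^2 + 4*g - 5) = (g - 8)/(g - 1)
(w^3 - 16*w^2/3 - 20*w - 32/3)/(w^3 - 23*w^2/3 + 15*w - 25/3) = (3*w^3 - 16*w^2 - 60*w - 32)/(3*w^3 - 23*w^2 + 45*w - 25)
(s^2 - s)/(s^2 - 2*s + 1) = s/(s - 1)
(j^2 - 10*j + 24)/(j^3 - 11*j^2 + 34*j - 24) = 1/(j - 1)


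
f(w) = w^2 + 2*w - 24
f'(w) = 2*w + 2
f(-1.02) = -25.00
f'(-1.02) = -0.04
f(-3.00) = -21.00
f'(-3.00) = -4.00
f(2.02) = -15.88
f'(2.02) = 6.04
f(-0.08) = -24.15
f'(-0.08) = 1.84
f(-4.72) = -11.16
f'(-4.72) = -7.44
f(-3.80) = -17.16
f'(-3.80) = -5.60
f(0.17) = -23.63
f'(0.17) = 2.34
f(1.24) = -19.98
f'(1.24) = 4.48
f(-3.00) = -21.00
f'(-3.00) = -4.00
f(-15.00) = 171.00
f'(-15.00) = -28.00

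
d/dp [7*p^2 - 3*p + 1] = 14*p - 3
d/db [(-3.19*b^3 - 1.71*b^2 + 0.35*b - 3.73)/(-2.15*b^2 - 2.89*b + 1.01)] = (6.8585*b^4 + 18.4382*b^3 - 3.9713*b^2 - 19.4932*b - 10.4262)/(4.6225*b^4 + 12.427*b^3 + 4.0091*b^2 - 5.8378*b + 1.0201)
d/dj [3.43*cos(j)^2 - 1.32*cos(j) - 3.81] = (1.32 - 6.86*cos(j))*sin(j)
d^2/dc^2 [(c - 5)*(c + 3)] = 2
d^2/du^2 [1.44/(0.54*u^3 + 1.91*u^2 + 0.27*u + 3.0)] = (-(4.6656*u + 5.5008)*(0.54*u^3 + 1.91*u^2 + 0.27*u + 3.0) + 1.44*(1.62*u^2 + 3.82*u + 0.27)*(3.24*u^2 + 7.64*u + 0.54))/(0.54*u^3 + 1.91*u^2 + 0.27*u + 3.0)^3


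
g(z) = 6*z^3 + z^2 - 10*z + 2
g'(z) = 18*z^2 + 2*z - 10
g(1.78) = 21.21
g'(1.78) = 50.59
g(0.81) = -2.26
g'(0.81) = 3.43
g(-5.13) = -730.42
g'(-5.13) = 453.44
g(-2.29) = -41.91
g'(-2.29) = 79.81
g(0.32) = -0.90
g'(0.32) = -7.52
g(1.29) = 3.64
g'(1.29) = 22.53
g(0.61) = -2.37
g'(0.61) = -2.08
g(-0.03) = 2.30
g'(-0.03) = -10.04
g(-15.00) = -19873.00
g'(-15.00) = 4010.00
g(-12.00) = -10102.00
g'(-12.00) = 2558.00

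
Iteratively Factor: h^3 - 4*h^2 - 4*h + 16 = (h + 2)*(h^2 - 6*h + 8) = (h - 4)*(h + 2)*(h - 2)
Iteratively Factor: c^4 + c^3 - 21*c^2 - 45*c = (c)*(c^3 + c^2 - 21*c - 45) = c*(c - 5)*(c^2 + 6*c + 9) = c*(c - 5)*(c + 3)*(c + 3)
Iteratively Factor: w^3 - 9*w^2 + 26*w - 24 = (w - 2)*(w^2 - 7*w + 12) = (w - 3)*(w - 2)*(w - 4)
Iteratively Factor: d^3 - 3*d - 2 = (d + 1)*(d^2 - d - 2) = (d + 1)^2*(d - 2)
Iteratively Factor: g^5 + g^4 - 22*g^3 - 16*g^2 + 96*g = (g + 3)*(g^4 - 2*g^3 - 16*g^2 + 32*g) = g*(g + 3)*(g^3 - 2*g^2 - 16*g + 32) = g*(g - 4)*(g + 3)*(g^2 + 2*g - 8) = g*(g - 4)*(g - 2)*(g + 3)*(g + 4)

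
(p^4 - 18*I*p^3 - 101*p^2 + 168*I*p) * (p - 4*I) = p^5 - 22*I*p^4 - 173*p^3 + 572*I*p^2 + 672*p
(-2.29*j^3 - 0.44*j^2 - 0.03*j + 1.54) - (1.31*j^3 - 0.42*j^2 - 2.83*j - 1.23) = -3.6*j^3 - 0.02*j^2 + 2.8*j + 2.77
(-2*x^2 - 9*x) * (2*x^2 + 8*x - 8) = -4*x^4 - 34*x^3 - 56*x^2 + 72*x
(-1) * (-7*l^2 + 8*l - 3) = 7*l^2 - 8*l + 3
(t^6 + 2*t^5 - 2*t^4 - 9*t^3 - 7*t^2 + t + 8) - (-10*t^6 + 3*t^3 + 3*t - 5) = 11*t^6 + 2*t^5 - 2*t^4 - 12*t^3 - 7*t^2 - 2*t + 13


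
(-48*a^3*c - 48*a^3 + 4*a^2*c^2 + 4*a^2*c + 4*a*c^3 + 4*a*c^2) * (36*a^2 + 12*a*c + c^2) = -1728*a^5*c - 1728*a^5 - 432*a^4*c^2 - 432*a^4*c + 144*a^3*c^3 + 144*a^3*c^2 + 52*a^2*c^4 + 52*a^2*c^3 + 4*a*c^5 + 4*a*c^4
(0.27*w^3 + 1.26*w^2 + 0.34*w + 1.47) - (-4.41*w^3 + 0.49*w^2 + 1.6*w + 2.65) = 4.68*w^3 + 0.77*w^2 - 1.26*w - 1.18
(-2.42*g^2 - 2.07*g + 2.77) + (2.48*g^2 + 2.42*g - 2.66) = 0.0600000000000001*g^2 + 0.35*g + 0.11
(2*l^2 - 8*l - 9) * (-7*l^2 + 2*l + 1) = -14*l^4 + 60*l^3 + 49*l^2 - 26*l - 9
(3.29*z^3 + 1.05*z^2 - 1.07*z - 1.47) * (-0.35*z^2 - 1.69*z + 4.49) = -1.1515*z^5 - 5.9276*z^4 + 13.3721*z^3 + 7.0373*z^2 - 2.32*z - 6.6003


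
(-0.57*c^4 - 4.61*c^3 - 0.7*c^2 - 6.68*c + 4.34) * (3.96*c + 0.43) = -2.2572*c^5 - 18.5007*c^4 - 4.7543*c^3 - 26.7538*c^2 + 14.314*c + 1.8662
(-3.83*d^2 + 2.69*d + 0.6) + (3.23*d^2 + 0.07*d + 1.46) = -0.6*d^2 + 2.76*d + 2.06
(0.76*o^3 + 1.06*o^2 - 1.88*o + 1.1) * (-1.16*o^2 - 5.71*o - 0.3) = -0.8816*o^5 - 5.5692*o^4 - 4.0998*o^3 + 9.1408*o^2 - 5.717*o - 0.33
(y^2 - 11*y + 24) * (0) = 0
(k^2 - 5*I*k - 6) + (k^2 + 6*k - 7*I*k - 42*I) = 2*k^2 + 6*k - 12*I*k - 6 - 42*I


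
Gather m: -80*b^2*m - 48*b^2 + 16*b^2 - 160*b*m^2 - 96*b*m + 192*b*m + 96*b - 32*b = -32*b^2 - 160*b*m^2 + 64*b + m*(-80*b^2 + 96*b)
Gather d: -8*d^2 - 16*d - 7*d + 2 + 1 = -8*d^2 - 23*d + 3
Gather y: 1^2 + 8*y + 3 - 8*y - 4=0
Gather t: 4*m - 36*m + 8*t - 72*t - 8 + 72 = -32*m - 64*t + 64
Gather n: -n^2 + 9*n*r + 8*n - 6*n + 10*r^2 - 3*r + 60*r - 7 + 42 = -n^2 + n*(9*r + 2) + 10*r^2 + 57*r + 35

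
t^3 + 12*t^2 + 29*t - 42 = (t - 1)*(t + 6)*(t + 7)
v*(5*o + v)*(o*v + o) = 5*o^2*v^2 + 5*o^2*v + o*v^3 + o*v^2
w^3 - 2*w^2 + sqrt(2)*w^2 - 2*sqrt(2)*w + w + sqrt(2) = (w - 1)^2*(w + sqrt(2))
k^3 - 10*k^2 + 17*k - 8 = (k - 8)*(k - 1)^2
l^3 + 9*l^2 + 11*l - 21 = (l - 1)*(l + 3)*(l + 7)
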